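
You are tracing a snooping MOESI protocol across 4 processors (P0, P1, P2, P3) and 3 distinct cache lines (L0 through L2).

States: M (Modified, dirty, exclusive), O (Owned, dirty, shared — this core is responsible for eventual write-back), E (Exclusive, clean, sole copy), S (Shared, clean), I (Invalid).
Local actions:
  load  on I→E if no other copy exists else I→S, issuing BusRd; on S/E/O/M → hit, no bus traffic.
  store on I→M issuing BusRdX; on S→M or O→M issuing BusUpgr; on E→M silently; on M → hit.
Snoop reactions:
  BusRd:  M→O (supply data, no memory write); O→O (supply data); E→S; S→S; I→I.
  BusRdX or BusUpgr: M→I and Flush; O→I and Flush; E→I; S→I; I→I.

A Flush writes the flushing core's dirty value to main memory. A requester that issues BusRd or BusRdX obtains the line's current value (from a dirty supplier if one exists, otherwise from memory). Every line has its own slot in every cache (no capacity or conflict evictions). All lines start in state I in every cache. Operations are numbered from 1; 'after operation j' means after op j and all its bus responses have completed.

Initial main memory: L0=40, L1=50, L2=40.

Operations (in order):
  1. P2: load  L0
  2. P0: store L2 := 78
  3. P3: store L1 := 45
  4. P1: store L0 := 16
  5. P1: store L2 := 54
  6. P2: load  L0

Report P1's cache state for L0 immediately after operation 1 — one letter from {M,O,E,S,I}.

state = I

  op1 P2: load  L0 → I/I/E/I on L0; bus BusRd; mem=40
  op2 P0: store L2 := 78 → M/I/I/I on L2; bus BusRdX; mem=40
  op3 P3: store L1 := 45 → I/I/I/M on L1; bus BusRdX; mem=50
  op4 P1: store L0 := 16 → I/M/I/I on L0; bus BusRdX; mem=40
  op5 P1: store L2 := 54 → I/M/I/I on L2; bus BusRdX Flush; mem=78
  op6 P2: load  L0 → I/O/S/I on L0; bus BusRd; mem=40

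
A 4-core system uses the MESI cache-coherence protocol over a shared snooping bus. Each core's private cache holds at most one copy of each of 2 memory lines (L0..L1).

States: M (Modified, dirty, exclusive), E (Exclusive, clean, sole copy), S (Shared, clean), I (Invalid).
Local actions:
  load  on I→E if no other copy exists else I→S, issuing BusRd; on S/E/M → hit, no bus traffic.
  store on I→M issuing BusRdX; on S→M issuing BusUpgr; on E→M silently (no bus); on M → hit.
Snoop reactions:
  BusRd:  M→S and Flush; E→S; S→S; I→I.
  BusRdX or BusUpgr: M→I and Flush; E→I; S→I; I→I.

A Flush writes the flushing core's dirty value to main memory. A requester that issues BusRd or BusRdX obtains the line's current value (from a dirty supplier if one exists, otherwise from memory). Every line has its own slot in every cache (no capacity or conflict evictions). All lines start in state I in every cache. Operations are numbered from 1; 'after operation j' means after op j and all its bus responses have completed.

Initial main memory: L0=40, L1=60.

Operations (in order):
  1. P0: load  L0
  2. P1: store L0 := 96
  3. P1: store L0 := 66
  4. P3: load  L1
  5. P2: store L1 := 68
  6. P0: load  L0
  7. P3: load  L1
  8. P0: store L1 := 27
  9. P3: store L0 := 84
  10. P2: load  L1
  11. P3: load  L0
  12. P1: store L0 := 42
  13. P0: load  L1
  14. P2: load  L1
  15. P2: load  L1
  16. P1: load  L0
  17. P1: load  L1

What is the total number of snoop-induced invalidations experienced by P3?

invalidations = 3

[1] P0: load  L0 | P0:E(40), P1:I, P2:I, P3:I | bus: BusRd
[2] P1: store L0 := 96 | P0:I, P1:M(96), P2:I, P3:I | bus: BusRdX
[3] P1: store L0 := 66 | P0:I, P1:M(66), P2:I, P3:I | bus: none
[4] P3: load  L1 | P0:I, P1:I, P2:I, P3:E(60) | bus: BusRd
[5] P2: store L1 := 68 | P0:I, P1:I, P2:M(68), P3:I | bus: BusRdX
[6] P0: load  L0 | P0:S(66), P1:S(66), P2:I, P3:I | bus: BusRd,Flush
[7] P3: load  L1 | P0:I, P1:I, P2:S(68), P3:S(68) | bus: BusRd,Flush
[8] P0: store L1 := 27 | P0:M(27), P1:I, P2:I, P3:I | bus: BusRdX
[9] P3: store L0 := 84 | P0:I, P1:I, P2:I, P3:M(84) | bus: BusRdX
[10] P2: load  L1 | P0:S(27), P1:I, P2:S(27), P3:I | bus: BusRd,Flush
[11] P3: load  L0 | P0:I, P1:I, P2:I, P3:M(84) | bus: none
[12] P1: store L0 := 42 | P0:I, P1:M(42), P2:I, P3:I | bus: BusRdX,Flush
[13] P0: load  L1 | P0:S(27), P1:I, P2:S(27), P3:I | bus: none
[14] P2: load  L1 | P0:S(27), P1:I, P2:S(27), P3:I | bus: none
[15] P2: load  L1 | P0:S(27), P1:I, P2:S(27), P3:I | bus: none
[16] P1: load  L0 | P0:I, P1:M(42), P2:I, P3:I | bus: none
[17] P1: load  L1 | P0:S(27), P1:S(27), P2:S(27), P3:I | bus: BusRd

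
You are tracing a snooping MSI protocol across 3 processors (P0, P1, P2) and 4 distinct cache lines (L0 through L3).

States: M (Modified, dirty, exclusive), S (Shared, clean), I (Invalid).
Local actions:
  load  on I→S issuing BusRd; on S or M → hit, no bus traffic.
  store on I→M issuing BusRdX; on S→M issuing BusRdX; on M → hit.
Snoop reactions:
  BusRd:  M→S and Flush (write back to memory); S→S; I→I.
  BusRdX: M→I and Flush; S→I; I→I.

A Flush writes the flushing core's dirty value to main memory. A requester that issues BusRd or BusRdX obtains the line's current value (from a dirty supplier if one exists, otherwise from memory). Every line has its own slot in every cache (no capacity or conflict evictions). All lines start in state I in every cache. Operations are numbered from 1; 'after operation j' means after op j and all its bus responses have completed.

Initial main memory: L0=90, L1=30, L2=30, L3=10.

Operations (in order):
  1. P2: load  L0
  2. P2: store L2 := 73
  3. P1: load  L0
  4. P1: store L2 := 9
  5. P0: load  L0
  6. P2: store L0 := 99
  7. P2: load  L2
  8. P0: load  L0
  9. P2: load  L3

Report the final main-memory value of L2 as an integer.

memory[L2] = 9

[1] P2: load  L0 | P0:I, P1:I, P2:S(90) | bus: BusRd
[2] P2: store L2 := 73 | P0:I, P1:I, P2:M(73) | bus: BusRdX
[3] P1: load  L0 | P0:I, P1:S(90), P2:S(90) | bus: BusRd
[4] P1: store L2 := 9 | P0:I, P1:M(9), P2:I | bus: BusRdX,Flush
[5] P0: load  L0 | P0:S(90), P1:S(90), P2:S(90) | bus: BusRd
[6] P2: store L0 := 99 | P0:I, P1:I, P2:M(99) | bus: BusRdX
[7] P2: load  L2 | P0:I, P1:S(9), P2:S(9) | bus: BusRd,Flush
[8] P0: load  L0 | P0:S(99), P1:I, P2:S(99) | bus: BusRd,Flush
[9] P2: load  L3 | P0:I, P1:I, P2:S(10) | bus: BusRd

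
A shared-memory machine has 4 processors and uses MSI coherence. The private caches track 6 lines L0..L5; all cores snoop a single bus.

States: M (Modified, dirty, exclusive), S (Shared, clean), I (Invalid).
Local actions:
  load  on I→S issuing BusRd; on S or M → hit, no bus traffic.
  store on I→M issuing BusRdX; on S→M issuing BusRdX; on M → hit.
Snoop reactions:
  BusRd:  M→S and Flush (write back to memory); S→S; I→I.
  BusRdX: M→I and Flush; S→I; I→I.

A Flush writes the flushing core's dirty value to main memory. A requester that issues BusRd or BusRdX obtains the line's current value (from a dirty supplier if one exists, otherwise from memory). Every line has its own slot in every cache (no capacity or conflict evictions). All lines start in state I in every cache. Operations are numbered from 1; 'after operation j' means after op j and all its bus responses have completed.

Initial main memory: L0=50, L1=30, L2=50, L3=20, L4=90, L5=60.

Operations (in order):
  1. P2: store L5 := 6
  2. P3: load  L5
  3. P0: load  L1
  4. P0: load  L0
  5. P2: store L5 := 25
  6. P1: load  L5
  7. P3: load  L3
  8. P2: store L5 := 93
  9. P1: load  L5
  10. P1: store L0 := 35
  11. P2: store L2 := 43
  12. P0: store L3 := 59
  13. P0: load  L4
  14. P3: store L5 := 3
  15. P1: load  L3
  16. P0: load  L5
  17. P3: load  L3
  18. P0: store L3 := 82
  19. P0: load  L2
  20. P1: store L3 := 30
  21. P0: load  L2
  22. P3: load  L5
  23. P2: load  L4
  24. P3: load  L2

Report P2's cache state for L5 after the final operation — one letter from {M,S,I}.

[1] P2: store L5 := 6 | P0:I, P1:I, P2:M(6), P3:I | bus: BusRdX
[2] P3: load  L5 | P0:I, P1:I, P2:S(6), P3:S(6) | bus: BusRd,Flush
[3] P0: load  L1 | P0:S(30), P1:I, P2:I, P3:I | bus: BusRd
[4] P0: load  L0 | P0:S(50), P1:I, P2:I, P3:I | bus: BusRd
[5] P2: store L5 := 25 | P0:I, P1:I, P2:M(25), P3:I | bus: BusRdX
[6] P1: load  L5 | P0:I, P1:S(25), P2:S(25), P3:I | bus: BusRd,Flush
[7] P3: load  L3 | P0:I, P1:I, P2:I, P3:S(20) | bus: BusRd
[8] P2: store L5 := 93 | P0:I, P1:I, P2:M(93), P3:I | bus: BusRdX
[9] P1: load  L5 | P0:I, P1:S(93), P2:S(93), P3:I | bus: BusRd,Flush
[10] P1: store L0 := 35 | P0:I, P1:M(35), P2:I, P3:I | bus: BusRdX
[11] P2: store L2 := 43 | P0:I, P1:I, P2:M(43), P3:I | bus: BusRdX
[12] P0: store L3 := 59 | P0:M(59), P1:I, P2:I, P3:I | bus: BusRdX
[13] P0: load  L4 | P0:S(90), P1:I, P2:I, P3:I | bus: BusRd
[14] P3: store L5 := 3 | P0:I, P1:I, P2:I, P3:M(3) | bus: BusRdX
[15] P1: load  L3 | P0:S(59), P1:S(59), P2:I, P3:I | bus: BusRd,Flush
[16] P0: load  L5 | P0:S(3), P1:I, P2:I, P3:S(3) | bus: BusRd,Flush
[17] P3: load  L3 | P0:S(59), P1:S(59), P2:I, P3:S(59) | bus: BusRd
[18] P0: store L3 := 82 | P0:M(82), P1:I, P2:I, P3:I | bus: BusRdX
[19] P0: load  L2 | P0:S(43), P1:I, P2:S(43), P3:I | bus: BusRd,Flush
[20] P1: store L3 := 30 | P0:I, P1:M(30), P2:I, P3:I | bus: BusRdX,Flush
[21] P0: load  L2 | P0:S(43), P1:I, P2:S(43), P3:I | bus: none
[22] P3: load  L5 | P0:S(3), P1:I, P2:I, P3:S(3) | bus: none
[23] P2: load  L4 | P0:S(90), P1:I, P2:S(90), P3:I | bus: BusRd
[24] P3: load  L2 | P0:S(43), P1:I, P2:S(43), P3:S(43) | bus: BusRd

state = I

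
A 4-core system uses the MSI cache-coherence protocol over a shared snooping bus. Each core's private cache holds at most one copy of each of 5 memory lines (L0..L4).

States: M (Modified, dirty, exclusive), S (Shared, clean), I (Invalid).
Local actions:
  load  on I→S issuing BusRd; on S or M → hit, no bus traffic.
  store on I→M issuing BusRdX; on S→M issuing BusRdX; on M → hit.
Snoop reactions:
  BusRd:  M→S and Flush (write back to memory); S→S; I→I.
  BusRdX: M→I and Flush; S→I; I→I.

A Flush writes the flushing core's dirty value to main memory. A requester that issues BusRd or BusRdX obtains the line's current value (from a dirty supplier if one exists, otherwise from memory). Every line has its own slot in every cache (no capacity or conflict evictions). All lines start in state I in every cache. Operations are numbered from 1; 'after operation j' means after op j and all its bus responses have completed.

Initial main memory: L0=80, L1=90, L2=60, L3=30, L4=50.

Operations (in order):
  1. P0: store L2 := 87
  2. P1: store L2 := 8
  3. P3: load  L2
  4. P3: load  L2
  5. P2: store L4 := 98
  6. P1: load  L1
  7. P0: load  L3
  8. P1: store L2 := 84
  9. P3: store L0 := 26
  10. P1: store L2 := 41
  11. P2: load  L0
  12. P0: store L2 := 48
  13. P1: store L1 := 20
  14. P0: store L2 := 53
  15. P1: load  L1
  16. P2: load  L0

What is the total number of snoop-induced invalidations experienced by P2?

1. P0: store L2 := 87  bus=[BusRdX]  L2: P0=M P1=I P2=I P3=I  mem[L2]=60
2. P1: store L2 := 8  bus=[BusRdX,Flush]  L2: P0=I P1=M P2=I P3=I  mem[L2]=87
3. P3: load  L2  bus=[BusRd,Flush]  L2: P0=I P1=S P2=I P3=S  mem[L2]=8
4. P3: load  L2  bus=[-]  L2: P0=I P1=S P2=I P3=S  mem[L2]=8
5. P2: store L4 := 98  bus=[BusRdX]  L4: P0=I P1=I P2=M P3=I  mem[L4]=50
6. P1: load  L1  bus=[BusRd]  L1: P0=I P1=S P2=I P3=I  mem[L1]=90
7. P0: load  L3  bus=[BusRd]  L3: P0=S P1=I P2=I P3=I  mem[L3]=30
8. P1: store L2 := 84  bus=[BusRdX]  L2: P0=I P1=M P2=I P3=I  mem[L2]=8
9. P3: store L0 := 26  bus=[BusRdX]  L0: P0=I P1=I P2=I P3=M  mem[L0]=80
10. P1: store L2 := 41  bus=[-]  L2: P0=I P1=M P2=I P3=I  mem[L2]=8
11. P2: load  L0  bus=[BusRd,Flush]  L0: P0=I P1=I P2=S P3=S  mem[L0]=26
12. P0: store L2 := 48  bus=[BusRdX,Flush]  L2: P0=M P1=I P2=I P3=I  mem[L2]=41
13. P1: store L1 := 20  bus=[BusRdX]  L1: P0=I P1=M P2=I P3=I  mem[L1]=90
14. P0: store L2 := 53  bus=[-]  L2: P0=M P1=I P2=I P3=I  mem[L2]=41
15. P1: load  L1  bus=[-]  L1: P0=I P1=M P2=I P3=I  mem[L1]=90
16. P2: load  L0  bus=[-]  L0: P0=I P1=I P2=S P3=S  mem[L0]=26

invalidations = 0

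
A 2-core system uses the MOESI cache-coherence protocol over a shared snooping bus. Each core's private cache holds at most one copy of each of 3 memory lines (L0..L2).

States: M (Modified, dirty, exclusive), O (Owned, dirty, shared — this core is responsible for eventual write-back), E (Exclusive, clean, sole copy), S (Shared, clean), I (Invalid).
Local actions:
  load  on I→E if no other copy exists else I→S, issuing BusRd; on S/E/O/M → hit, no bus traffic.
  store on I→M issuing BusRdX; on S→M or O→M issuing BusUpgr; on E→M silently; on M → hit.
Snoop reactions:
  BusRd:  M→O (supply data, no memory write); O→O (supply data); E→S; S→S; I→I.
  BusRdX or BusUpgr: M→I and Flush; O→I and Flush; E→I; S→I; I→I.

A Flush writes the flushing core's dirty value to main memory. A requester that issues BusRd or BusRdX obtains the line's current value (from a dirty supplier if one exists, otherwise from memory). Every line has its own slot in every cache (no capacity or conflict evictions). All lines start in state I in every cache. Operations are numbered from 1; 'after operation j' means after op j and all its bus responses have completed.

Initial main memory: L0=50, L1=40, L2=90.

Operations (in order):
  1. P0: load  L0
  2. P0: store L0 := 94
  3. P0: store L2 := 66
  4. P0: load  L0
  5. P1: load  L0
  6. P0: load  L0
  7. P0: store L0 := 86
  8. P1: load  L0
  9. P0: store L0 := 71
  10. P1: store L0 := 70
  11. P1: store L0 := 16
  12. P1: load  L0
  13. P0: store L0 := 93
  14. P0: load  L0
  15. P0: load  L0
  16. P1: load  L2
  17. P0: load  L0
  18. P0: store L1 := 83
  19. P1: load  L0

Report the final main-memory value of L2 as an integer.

memory[L2] = 90

  op1 P0: load  L0 → E/I on L0; bus BusRd; mem=50
  op2 P0: store L0 := 94 → M/I on L0; bus (none); mem=50
  op3 P0: store L2 := 66 → M/I on L2; bus BusRdX; mem=90
  op4 P0: load  L0 → M/I on L0; bus (none); mem=50
  op5 P1: load  L0 → O/S on L0; bus BusRd; mem=50
  op6 P0: load  L0 → O/S on L0; bus (none); mem=50
  op7 P0: store L0 := 86 → M/I on L0; bus BusUpgr; mem=50
  op8 P1: load  L0 → O/S on L0; bus BusRd; mem=50
  op9 P0: store L0 := 71 → M/I on L0; bus BusUpgr; mem=50
  op10 P1: store L0 := 70 → I/M on L0; bus BusRdX Flush; mem=71
  op11 P1: store L0 := 16 → I/M on L0; bus (none); mem=71
  op12 P1: load  L0 → I/M on L0; bus (none); mem=71
  op13 P0: store L0 := 93 → M/I on L0; bus BusRdX Flush; mem=16
  op14 P0: load  L0 → M/I on L0; bus (none); mem=16
  op15 P0: load  L0 → M/I on L0; bus (none); mem=16
  op16 P1: load  L2 → O/S on L2; bus BusRd; mem=90
  op17 P0: load  L0 → M/I on L0; bus (none); mem=16
  op18 P0: store L1 := 83 → M/I on L1; bus BusRdX; mem=40
  op19 P1: load  L0 → O/S on L0; bus BusRd; mem=16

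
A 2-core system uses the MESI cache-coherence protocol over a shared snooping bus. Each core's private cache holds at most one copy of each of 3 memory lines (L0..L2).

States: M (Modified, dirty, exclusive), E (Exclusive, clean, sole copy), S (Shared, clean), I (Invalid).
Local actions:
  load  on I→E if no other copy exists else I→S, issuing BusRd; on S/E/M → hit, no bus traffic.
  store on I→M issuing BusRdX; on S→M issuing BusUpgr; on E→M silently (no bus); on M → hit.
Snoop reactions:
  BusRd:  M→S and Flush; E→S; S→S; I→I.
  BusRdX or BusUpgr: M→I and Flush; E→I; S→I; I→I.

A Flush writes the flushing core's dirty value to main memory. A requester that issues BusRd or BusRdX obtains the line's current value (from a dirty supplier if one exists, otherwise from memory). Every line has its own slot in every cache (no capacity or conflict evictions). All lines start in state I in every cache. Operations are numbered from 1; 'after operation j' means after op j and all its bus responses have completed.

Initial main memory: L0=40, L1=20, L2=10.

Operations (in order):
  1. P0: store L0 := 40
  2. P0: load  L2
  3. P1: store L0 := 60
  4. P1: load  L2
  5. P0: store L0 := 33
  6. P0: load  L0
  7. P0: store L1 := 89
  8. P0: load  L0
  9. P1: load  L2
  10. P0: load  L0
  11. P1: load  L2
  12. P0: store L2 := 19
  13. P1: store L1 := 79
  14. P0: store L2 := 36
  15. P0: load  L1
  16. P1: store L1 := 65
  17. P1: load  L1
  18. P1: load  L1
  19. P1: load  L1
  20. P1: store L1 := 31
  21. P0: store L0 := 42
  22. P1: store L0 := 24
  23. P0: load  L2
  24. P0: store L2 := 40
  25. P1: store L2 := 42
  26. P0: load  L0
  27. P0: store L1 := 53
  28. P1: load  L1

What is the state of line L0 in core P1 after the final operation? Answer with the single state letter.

state = S

step 1: P0: store L0 := 40  ⟶  MI  (L0)  txn=BusRdX  M[L0]=40
step 2: P0: load  L2  ⟶  EI  (L2)  txn=BusRd  M[L2]=10
step 3: P1: store L0 := 60  ⟶  IM  (L0)  txn=BusRdX+Flush  M[L0]=40
step 4: P1: load  L2  ⟶  SS  (L2)  txn=BusRd  M[L2]=10
step 5: P0: store L0 := 33  ⟶  MI  (L0)  txn=BusRdX+Flush  M[L0]=60
step 6: P0: load  L0  ⟶  MI  (L0)  txn=∅  M[L0]=60
step 7: P0: store L1 := 89  ⟶  MI  (L1)  txn=BusRdX  M[L1]=20
step 8: P0: load  L0  ⟶  MI  (L0)  txn=∅  M[L0]=60
step 9: P1: load  L2  ⟶  SS  (L2)  txn=∅  M[L2]=10
step 10: P0: load  L0  ⟶  MI  (L0)  txn=∅  M[L0]=60
step 11: P1: load  L2  ⟶  SS  (L2)  txn=∅  M[L2]=10
step 12: P0: store L2 := 19  ⟶  MI  (L2)  txn=BusUpgr  M[L2]=10
step 13: P1: store L1 := 79  ⟶  IM  (L1)  txn=BusRdX+Flush  M[L1]=89
step 14: P0: store L2 := 36  ⟶  MI  (L2)  txn=∅  M[L2]=10
step 15: P0: load  L1  ⟶  SS  (L1)  txn=BusRd+Flush  M[L1]=79
step 16: P1: store L1 := 65  ⟶  IM  (L1)  txn=BusUpgr  M[L1]=79
step 17: P1: load  L1  ⟶  IM  (L1)  txn=∅  M[L1]=79
step 18: P1: load  L1  ⟶  IM  (L1)  txn=∅  M[L1]=79
step 19: P1: load  L1  ⟶  IM  (L1)  txn=∅  M[L1]=79
step 20: P1: store L1 := 31  ⟶  IM  (L1)  txn=∅  M[L1]=79
step 21: P0: store L0 := 42  ⟶  MI  (L0)  txn=∅  M[L0]=60
step 22: P1: store L0 := 24  ⟶  IM  (L0)  txn=BusRdX+Flush  M[L0]=42
step 23: P0: load  L2  ⟶  MI  (L2)  txn=∅  M[L2]=10
step 24: P0: store L2 := 40  ⟶  MI  (L2)  txn=∅  M[L2]=10
step 25: P1: store L2 := 42  ⟶  IM  (L2)  txn=BusRdX+Flush  M[L2]=40
step 26: P0: load  L0  ⟶  SS  (L0)  txn=BusRd+Flush  M[L0]=24
step 27: P0: store L1 := 53  ⟶  MI  (L1)  txn=BusRdX+Flush  M[L1]=31
step 28: P1: load  L1  ⟶  SS  (L1)  txn=BusRd+Flush  M[L1]=53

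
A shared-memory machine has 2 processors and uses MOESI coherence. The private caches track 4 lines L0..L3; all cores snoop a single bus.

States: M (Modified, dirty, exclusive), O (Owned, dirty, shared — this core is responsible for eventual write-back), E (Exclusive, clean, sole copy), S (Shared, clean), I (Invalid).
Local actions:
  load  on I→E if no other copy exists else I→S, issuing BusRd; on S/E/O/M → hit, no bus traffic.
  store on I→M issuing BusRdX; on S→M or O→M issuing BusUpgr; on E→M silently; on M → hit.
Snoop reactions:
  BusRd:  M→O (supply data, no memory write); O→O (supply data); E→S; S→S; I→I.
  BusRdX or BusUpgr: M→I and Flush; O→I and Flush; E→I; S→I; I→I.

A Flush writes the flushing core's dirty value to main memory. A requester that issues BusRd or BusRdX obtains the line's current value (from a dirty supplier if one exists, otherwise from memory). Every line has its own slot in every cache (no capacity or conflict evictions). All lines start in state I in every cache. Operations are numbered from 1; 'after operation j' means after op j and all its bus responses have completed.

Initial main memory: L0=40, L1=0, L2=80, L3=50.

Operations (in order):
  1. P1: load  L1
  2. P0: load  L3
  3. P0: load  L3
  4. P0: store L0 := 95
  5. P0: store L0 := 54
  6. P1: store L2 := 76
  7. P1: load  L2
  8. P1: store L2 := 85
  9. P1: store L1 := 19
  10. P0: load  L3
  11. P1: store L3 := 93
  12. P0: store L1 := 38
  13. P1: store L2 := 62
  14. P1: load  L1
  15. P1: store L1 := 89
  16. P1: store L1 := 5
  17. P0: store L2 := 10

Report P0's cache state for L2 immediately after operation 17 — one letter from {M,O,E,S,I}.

1. P1: load  L1  bus=[BusRd]  L1: P0=I P1=E  mem[L1]=0
2. P0: load  L3  bus=[BusRd]  L3: P0=E P1=I  mem[L3]=50
3. P0: load  L3  bus=[-]  L3: P0=E P1=I  mem[L3]=50
4. P0: store L0 := 95  bus=[BusRdX]  L0: P0=M P1=I  mem[L0]=40
5. P0: store L0 := 54  bus=[-]  L0: P0=M P1=I  mem[L0]=40
6. P1: store L2 := 76  bus=[BusRdX]  L2: P0=I P1=M  mem[L2]=80
7. P1: load  L2  bus=[-]  L2: P0=I P1=M  mem[L2]=80
8. P1: store L2 := 85  bus=[-]  L2: P0=I P1=M  mem[L2]=80
9. P1: store L1 := 19  bus=[-]  L1: P0=I P1=M  mem[L1]=0
10. P0: load  L3  bus=[-]  L3: P0=E P1=I  mem[L3]=50
11. P1: store L3 := 93  bus=[BusRdX]  L3: P0=I P1=M  mem[L3]=50
12. P0: store L1 := 38  bus=[BusRdX,Flush]  L1: P0=M P1=I  mem[L1]=19
13. P1: store L2 := 62  bus=[-]  L2: P0=I P1=M  mem[L2]=80
14. P1: load  L1  bus=[BusRd]  L1: P0=O P1=S  mem[L1]=19
15. P1: store L1 := 89  bus=[BusUpgr,Flush]  L1: P0=I P1=M  mem[L1]=38
16. P1: store L1 := 5  bus=[-]  L1: P0=I P1=M  mem[L1]=38
17. P0: store L2 := 10  bus=[BusRdX,Flush]  L2: P0=M P1=I  mem[L2]=62

state = M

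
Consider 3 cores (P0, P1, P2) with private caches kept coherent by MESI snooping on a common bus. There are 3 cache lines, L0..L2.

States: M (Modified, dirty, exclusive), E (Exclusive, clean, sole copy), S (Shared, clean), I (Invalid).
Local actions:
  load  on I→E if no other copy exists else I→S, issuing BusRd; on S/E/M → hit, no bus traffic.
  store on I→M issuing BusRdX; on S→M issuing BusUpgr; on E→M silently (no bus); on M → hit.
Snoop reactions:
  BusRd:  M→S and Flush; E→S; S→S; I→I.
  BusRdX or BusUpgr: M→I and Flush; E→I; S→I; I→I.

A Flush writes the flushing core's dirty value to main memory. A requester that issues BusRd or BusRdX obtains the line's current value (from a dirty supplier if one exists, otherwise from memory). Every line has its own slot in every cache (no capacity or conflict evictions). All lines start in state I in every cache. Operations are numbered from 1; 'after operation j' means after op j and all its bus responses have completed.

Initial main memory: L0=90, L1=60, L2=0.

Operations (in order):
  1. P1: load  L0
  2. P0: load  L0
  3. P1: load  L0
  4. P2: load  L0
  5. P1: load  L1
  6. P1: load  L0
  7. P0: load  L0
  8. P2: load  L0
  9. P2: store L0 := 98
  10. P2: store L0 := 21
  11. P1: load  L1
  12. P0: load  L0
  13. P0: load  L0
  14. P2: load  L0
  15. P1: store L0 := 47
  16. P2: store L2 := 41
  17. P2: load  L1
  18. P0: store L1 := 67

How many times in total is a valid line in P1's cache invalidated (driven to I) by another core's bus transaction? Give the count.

invalidations = 2

1. P1: load  L0  bus=[BusRd]  L0: P0=I P1=E P2=I  mem[L0]=90
2. P0: load  L0  bus=[BusRd]  L0: P0=S P1=S P2=I  mem[L0]=90
3. P1: load  L0  bus=[-]  L0: P0=S P1=S P2=I  mem[L0]=90
4. P2: load  L0  bus=[BusRd]  L0: P0=S P1=S P2=S  mem[L0]=90
5. P1: load  L1  bus=[BusRd]  L1: P0=I P1=E P2=I  mem[L1]=60
6. P1: load  L0  bus=[-]  L0: P0=S P1=S P2=S  mem[L0]=90
7. P0: load  L0  bus=[-]  L0: P0=S P1=S P2=S  mem[L0]=90
8. P2: load  L0  bus=[-]  L0: P0=S P1=S P2=S  mem[L0]=90
9. P2: store L0 := 98  bus=[BusUpgr]  L0: P0=I P1=I P2=M  mem[L0]=90
10. P2: store L0 := 21  bus=[-]  L0: P0=I P1=I P2=M  mem[L0]=90
11. P1: load  L1  bus=[-]  L1: P0=I P1=E P2=I  mem[L1]=60
12. P0: load  L0  bus=[BusRd,Flush]  L0: P0=S P1=I P2=S  mem[L0]=21
13. P0: load  L0  bus=[-]  L0: P0=S P1=I P2=S  mem[L0]=21
14. P2: load  L0  bus=[-]  L0: P0=S P1=I P2=S  mem[L0]=21
15. P1: store L0 := 47  bus=[BusRdX]  L0: P0=I P1=M P2=I  mem[L0]=21
16. P2: store L2 := 41  bus=[BusRdX]  L2: P0=I P1=I P2=M  mem[L2]=0
17. P2: load  L1  bus=[BusRd]  L1: P0=I P1=S P2=S  mem[L1]=60
18. P0: store L1 := 67  bus=[BusRdX]  L1: P0=M P1=I P2=I  mem[L1]=60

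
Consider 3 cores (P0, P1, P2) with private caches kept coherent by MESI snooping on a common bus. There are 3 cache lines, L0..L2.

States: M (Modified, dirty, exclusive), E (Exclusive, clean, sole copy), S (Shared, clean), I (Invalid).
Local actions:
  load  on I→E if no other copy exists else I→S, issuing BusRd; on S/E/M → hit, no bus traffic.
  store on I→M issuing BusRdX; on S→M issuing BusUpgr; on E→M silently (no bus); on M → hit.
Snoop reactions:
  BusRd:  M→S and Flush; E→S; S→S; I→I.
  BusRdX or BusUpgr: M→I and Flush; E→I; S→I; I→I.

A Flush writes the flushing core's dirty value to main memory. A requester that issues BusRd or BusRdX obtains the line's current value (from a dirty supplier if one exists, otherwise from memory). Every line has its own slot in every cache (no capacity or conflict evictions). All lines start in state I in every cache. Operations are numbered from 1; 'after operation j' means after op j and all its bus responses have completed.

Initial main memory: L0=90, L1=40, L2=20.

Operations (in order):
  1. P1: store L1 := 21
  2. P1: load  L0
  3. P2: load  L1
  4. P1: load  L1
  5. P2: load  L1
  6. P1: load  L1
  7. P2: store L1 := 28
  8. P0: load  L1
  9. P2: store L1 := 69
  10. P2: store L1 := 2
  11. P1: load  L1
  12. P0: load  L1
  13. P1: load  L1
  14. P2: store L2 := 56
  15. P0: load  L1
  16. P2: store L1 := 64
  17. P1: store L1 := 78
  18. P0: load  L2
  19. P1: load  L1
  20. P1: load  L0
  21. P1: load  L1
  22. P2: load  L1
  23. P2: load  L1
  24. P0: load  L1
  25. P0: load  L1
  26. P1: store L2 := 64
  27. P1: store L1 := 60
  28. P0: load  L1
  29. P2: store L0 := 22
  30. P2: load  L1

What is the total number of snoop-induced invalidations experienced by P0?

invalidations = 4

step 1: P1: store L1 := 21  ⟶  IMI  (L1)  txn=BusRdX  M[L1]=40
step 2: P1: load  L0  ⟶  IEI  (L0)  txn=BusRd  M[L0]=90
step 3: P2: load  L1  ⟶  ISS  (L1)  txn=BusRd+Flush  M[L1]=21
step 4: P1: load  L1  ⟶  ISS  (L1)  txn=∅  M[L1]=21
step 5: P2: load  L1  ⟶  ISS  (L1)  txn=∅  M[L1]=21
step 6: P1: load  L1  ⟶  ISS  (L1)  txn=∅  M[L1]=21
step 7: P2: store L1 := 28  ⟶  IIM  (L1)  txn=BusUpgr  M[L1]=21
step 8: P0: load  L1  ⟶  SIS  (L1)  txn=BusRd+Flush  M[L1]=28
step 9: P2: store L1 := 69  ⟶  IIM  (L1)  txn=BusUpgr  M[L1]=28
step 10: P2: store L1 := 2  ⟶  IIM  (L1)  txn=∅  M[L1]=28
step 11: P1: load  L1  ⟶  ISS  (L1)  txn=BusRd+Flush  M[L1]=2
step 12: P0: load  L1  ⟶  SSS  (L1)  txn=BusRd  M[L1]=2
step 13: P1: load  L1  ⟶  SSS  (L1)  txn=∅  M[L1]=2
step 14: P2: store L2 := 56  ⟶  IIM  (L2)  txn=BusRdX  M[L2]=20
step 15: P0: load  L1  ⟶  SSS  (L1)  txn=∅  M[L1]=2
step 16: P2: store L1 := 64  ⟶  IIM  (L1)  txn=BusUpgr  M[L1]=2
step 17: P1: store L1 := 78  ⟶  IMI  (L1)  txn=BusRdX+Flush  M[L1]=64
step 18: P0: load  L2  ⟶  SIS  (L2)  txn=BusRd+Flush  M[L2]=56
step 19: P1: load  L1  ⟶  IMI  (L1)  txn=∅  M[L1]=64
step 20: P1: load  L0  ⟶  IEI  (L0)  txn=∅  M[L0]=90
step 21: P1: load  L1  ⟶  IMI  (L1)  txn=∅  M[L1]=64
step 22: P2: load  L1  ⟶  ISS  (L1)  txn=BusRd+Flush  M[L1]=78
step 23: P2: load  L1  ⟶  ISS  (L1)  txn=∅  M[L1]=78
step 24: P0: load  L1  ⟶  SSS  (L1)  txn=BusRd  M[L1]=78
step 25: P0: load  L1  ⟶  SSS  (L1)  txn=∅  M[L1]=78
step 26: P1: store L2 := 64  ⟶  IMI  (L2)  txn=BusRdX  M[L2]=56
step 27: P1: store L1 := 60  ⟶  IMI  (L1)  txn=BusUpgr  M[L1]=78
step 28: P0: load  L1  ⟶  SSI  (L1)  txn=BusRd+Flush  M[L1]=60
step 29: P2: store L0 := 22  ⟶  IIM  (L0)  txn=BusRdX  M[L0]=90
step 30: P2: load  L1  ⟶  SSS  (L1)  txn=BusRd  M[L1]=60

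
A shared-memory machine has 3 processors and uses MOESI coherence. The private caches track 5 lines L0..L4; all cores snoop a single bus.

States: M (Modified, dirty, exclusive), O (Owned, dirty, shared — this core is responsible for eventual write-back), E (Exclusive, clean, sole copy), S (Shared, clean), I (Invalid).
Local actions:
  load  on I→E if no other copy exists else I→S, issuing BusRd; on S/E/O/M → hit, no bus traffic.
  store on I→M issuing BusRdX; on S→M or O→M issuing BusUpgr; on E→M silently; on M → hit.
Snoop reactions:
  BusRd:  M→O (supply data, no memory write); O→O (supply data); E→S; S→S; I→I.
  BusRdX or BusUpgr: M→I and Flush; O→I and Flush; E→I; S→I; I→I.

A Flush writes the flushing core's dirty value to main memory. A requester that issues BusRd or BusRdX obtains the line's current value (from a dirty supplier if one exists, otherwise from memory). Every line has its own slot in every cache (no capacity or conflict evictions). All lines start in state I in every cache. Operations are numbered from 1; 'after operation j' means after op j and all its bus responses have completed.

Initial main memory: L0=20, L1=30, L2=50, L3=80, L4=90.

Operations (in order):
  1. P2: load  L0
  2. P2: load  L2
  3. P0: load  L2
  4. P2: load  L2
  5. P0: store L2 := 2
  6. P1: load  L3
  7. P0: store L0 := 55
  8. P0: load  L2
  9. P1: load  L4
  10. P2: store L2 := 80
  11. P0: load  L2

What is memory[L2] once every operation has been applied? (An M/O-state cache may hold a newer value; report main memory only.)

[1] P2: load  L0 | P0:I, P1:I, P2:E(20) | bus: BusRd
[2] P2: load  L2 | P0:I, P1:I, P2:E(50) | bus: BusRd
[3] P0: load  L2 | P0:S(50), P1:I, P2:S(50) | bus: BusRd
[4] P2: load  L2 | P0:S(50), P1:I, P2:S(50) | bus: none
[5] P0: store L2 := 2 | P0:M(2), P1:I, P2:I | bus: BusUpgr
[6] P1: load  L3 | P0:I, P1:E(80), P2:I | bus: BusRd
[7] P0: store L0 := 55 | P0:M(55), P1:I, P2:I | bus: BusRdX
[8] P0: load  L2 | P0:M(2), P1:I, P2:I | bus: none
[9] P1: load  L4 | P0:I, P1:E(90), P2:I | bus: BusRd
[10] P2: store L2 := 80 | P0:I, P1:I, P2:M(80) | bus: BusRdX,Flush
[11] P0: load  L2 | P0:S(80), P1:I, P2:O(80) | bus: BusRd

memory[L2] = 2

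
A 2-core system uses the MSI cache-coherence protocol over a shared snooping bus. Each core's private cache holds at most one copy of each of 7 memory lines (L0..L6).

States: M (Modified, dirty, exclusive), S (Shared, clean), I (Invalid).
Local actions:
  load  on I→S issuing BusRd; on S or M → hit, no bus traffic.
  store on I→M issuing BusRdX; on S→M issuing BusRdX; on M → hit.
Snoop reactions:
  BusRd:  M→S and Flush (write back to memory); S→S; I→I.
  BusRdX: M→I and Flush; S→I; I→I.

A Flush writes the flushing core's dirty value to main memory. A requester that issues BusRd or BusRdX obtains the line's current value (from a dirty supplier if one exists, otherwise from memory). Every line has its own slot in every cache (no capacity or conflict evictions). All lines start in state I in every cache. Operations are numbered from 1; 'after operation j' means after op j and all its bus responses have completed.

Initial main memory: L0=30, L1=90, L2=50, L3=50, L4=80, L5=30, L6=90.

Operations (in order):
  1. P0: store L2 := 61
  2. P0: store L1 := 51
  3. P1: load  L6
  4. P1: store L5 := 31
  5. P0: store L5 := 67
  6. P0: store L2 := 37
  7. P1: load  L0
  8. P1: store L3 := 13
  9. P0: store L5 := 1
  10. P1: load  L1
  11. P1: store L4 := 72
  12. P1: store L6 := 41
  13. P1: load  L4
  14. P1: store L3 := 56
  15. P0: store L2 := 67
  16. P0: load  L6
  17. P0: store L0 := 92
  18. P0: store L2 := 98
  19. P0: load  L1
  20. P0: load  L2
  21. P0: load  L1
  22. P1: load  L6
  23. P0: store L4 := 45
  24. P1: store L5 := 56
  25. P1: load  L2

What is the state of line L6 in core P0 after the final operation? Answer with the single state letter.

state = S

1. P0: store L2 := 61  bus=[BusRdX]  L2: P0=M P1=I  mem[L2]=50
2. P0: store L1 := 51  bus=[BusRdX]  L1: P0=M P1=I  mem[L1]=90
3. P1: load  L6  bus=[BusRd]  L6: P0=I P1=S  mem[L6]=90
4. P1: store L5 := 31  bus=[BusRdX]  L5: P0=I P1=M  mem[L5]=30
5. P0: store L5 := 67  bus=[BusRdX,Flush]  L5: P0=M P1=I  mem[L5]=31
6. P0: store L2 := 37  bus=[-]  L2: P0=M P1=I  mem[L2]=50
7. P1: load  L0  bus=[BusRd]  L0: P0=I P1=S  mem[L0]=30
8. P1: store L3 := 13  bus=[BusRdX]  L3: P0=I P1=M  mem[L3]=50
9. P0: store L5 := 1  bus=[-]  L5: P0=M P1=I  mem[L5]=31
10. P1: load  L1  bus=[BusRd,Flush]  L1: P0=S P1=S  mem[L1]=51
11. P1: store L4 := 72  bus=[BusRdX]  L4: P0=I P1=M  mem[L4]=80
12. P1: store L6 := 41  bus=[BusRdX]  L6: P0=I P1=M  mem[L6]=90
13. P1: load  L4  bus=[-]  L4: P0=I P1=M  mem[L4]=80
14. P1: store L3 := 56  bus=[-]  L3: P0=I P1=M  mem[L3]=50
15. P0: store L2 := 67  bus=[-]  L2: P0=M P1=I  mem[L2]=50
16. P0: load  L6  bus=[BusRd,Flush]  L6: P0=S P1=S  mem[L6]=41
17. P0: store L0 := 92  bus=[BusRdX]  L0: P0=M P1=I  mem[L0]=30
18. P0: store L2 := 98  bus=[-]  L2: P0=M P1=I  mem[L2]=50
19. P0: load  L1  bus=[-]  L1: P0=S P1=S  mem[L1]=51
20. P0: load  L2  bus=[-]  L2: P0=M P1=I  mem[L2]=50
21. P0: load  L1  bus=[-]  L1: P0=S P1=S  mem[L1]=51
22. P1: load  L6  bus=[-]  L6: P0=S P1=S  mem[L6]=41
23. P0: store L4 := 45  bus=[BusRdX,Flush]  L4: P0=M P1=I  mem[L4]=72
24. P1: store L5 := 56  bus=[BusRdX,Flush]  L5: P0=I P1=M  mem[L5]=1
25. P1: load  L2  bus=[BusRd,Flush]  L2: P0=S P1=S  mem[L2]=98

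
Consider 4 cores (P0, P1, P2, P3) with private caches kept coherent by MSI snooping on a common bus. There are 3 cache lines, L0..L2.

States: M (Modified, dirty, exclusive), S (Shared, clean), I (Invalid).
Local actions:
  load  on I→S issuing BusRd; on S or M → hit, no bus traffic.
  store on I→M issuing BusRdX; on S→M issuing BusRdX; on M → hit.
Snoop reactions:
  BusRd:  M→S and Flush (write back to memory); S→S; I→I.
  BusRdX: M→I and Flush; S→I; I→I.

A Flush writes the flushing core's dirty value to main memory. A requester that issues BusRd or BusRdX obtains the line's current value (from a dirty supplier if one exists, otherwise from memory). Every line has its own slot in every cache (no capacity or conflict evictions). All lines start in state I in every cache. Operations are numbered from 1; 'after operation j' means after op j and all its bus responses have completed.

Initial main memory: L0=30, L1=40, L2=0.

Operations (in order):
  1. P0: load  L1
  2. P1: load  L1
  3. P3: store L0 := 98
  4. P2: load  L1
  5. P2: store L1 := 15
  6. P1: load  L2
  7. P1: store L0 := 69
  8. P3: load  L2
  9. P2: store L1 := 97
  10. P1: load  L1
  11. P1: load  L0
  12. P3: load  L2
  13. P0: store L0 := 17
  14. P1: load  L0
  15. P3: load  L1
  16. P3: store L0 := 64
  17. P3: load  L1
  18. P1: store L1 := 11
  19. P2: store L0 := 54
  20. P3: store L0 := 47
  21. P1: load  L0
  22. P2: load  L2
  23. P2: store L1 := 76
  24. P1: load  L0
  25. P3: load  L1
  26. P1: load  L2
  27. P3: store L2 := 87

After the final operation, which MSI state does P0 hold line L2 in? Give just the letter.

step 1: P0: load  L1  ⟶  SIII  (L1)  txn=BusRd  M[L1]=40
step 2: P1: load  L1  ⟶  SSII  (L1)  txn=BusRd  M[L1]=40
step 3: P3: store L0 := 98  ⟶  IIIM  (L0)  txn=BusRdX  M[L0]=30
step 4: P2: load  L1  ⟶  SSSI  (L1)  txn=BusRd  M[L1]=40
step 5: P2: store L1 := 15  ⟶  IIMI  (L1)  txn=BusRdX  M[L1]=40
step 6: P1: load  L2  ⟶  ISII  (L2)  txn=BusRd  M[L2]=0
step 7: P1: store L0 := 69  ⟶  IMII  (L0)  txn=BusRdX+Flush  M[L0]=98
step 8: P3: load  L2  ⟶  ISIS  (L2)  txn=BusRd  M[L2]=0
step 9: P2: store L1 := 97  ⟶  IIMI  (L1)  txn=∅  M[L1]=40
step 10: P1: load  L1  ⟶  ISSI  (L1)  txn=BusRd+Flush  M[L1]=97
step 11: P1: load  L0  ⟶  IMII  (L0)  txn=∅  M[L0]=98
step 12: P3: load  L2  ⟶  ISIS  (L2)  txn=∅  M[L2]=0
step 13: P0: store L0 := 17  ⟶  MIII  (L0)  txn=BusRdX+Flush  M[L0]=69
step 14: P1: load  L0  ⟶  SSII  (L0)  txn=BusRd+Flush  M[L0]=17
step 15: P3: load  L1  ⟶  ISSS  (L1)  txn=BusRd  M[L1]=97
step 16: P3: store L0 := 64  ⟶  IIIM  (L0)  txn=BusRdX  M[L0]=17
step 17: P3: load  L1  ⟶  ISSS  (L1)  txn=∅  M[L1]=97
step 18: P1: store L1 := 11  ⟶  IMII  (L1)  txn=BusRdX  M[L1]=97
step 19: P2: store L0 := 54  ⟶  IIMI  (L0)  txn=BusRdX+Flush  M[L0]=64
step 20: P3: store L0 := 47  ⟶  IIIM  (L0)  txn=BusRdX+Flush  M[L0]=54
step 21: P1: load  L0  ⟶  ISIS  (L0)  txn=BusRd+Flush  M[L0]=47
step 22: P2: load  L2  ⟶  ISSS  (L2)  txn=BusRd  M[L2]=0
step 23: P2: store L1 := 76  ⟶  IIMI  (L1)  txn=BusRdX+Flush  M[L1]=11
step 24: P1: load  L0  ⟶  ISIS  (L0)  txn=∅  M[L0]=47
step 25: P3: load  L1  ⟶  IISS  (L1)  txn=BusRd+Flush  M[L1]=76
step 26: P1: load  L2  ⟶  ISSS  (L2)  txn=∅  M[L2]=0
step 27: P3: store L2 := 87  ⟶  IIIM  (L2)  txn=BusRdX  M[L2]=0

state = I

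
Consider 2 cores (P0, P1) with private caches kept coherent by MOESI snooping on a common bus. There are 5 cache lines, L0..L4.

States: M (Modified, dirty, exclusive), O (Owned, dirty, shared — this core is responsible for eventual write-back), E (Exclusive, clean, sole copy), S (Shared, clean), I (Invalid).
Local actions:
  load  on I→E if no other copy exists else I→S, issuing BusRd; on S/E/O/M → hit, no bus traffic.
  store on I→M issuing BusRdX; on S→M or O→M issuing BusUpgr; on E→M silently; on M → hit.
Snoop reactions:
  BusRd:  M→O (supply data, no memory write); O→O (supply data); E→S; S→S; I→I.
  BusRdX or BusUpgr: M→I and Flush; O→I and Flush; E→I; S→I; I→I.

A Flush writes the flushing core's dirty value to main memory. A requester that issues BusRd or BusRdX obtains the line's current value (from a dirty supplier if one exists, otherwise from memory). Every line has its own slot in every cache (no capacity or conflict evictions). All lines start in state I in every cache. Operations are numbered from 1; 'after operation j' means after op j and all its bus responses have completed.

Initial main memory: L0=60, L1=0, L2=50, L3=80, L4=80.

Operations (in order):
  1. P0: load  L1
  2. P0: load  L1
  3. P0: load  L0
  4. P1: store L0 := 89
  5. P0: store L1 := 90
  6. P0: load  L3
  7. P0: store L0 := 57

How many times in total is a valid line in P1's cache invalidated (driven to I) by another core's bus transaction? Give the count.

[1] P0: load  L1 | P0:E(0), P1:I | bus: BusRd
[2] P0: load  L1 | P0:E(0), P1:I | bus: none
[3] P0: load  L0 | P0:E(60), P1:I | bus: BusRd
[4] P1: store L0 := 89 | P0:I, P1:M(89) | bus: BusRdX
[5] P0: store L1 := 90 | P0:M(90), P1:I | bus: none
[6] P0: load  L3 | P0:E(80), P1:I | bus: BusRd
[7] P0: store L0 := 57 | P0:M(57), P1:I | bus: BusRdX,Flush

invalidations = 1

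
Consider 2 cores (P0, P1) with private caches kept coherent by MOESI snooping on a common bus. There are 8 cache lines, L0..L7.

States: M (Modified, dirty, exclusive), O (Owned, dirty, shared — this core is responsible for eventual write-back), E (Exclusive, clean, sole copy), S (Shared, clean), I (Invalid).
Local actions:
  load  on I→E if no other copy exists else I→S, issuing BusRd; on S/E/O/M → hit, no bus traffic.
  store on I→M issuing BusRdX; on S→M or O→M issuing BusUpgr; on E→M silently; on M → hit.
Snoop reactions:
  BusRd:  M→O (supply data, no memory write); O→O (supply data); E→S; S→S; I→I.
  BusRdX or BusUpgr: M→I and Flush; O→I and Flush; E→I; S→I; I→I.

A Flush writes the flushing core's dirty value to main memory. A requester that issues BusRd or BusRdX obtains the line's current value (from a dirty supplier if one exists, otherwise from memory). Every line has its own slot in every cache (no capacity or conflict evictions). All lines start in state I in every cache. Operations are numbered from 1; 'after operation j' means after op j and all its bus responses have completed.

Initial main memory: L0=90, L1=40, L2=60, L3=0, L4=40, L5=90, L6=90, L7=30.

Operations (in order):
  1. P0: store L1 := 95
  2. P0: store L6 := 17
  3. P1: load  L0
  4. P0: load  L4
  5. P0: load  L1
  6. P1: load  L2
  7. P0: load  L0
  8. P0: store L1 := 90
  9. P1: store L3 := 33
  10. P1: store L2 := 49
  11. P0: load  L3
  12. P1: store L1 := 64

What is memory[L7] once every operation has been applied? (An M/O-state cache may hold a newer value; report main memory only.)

memory[L7] = 30

1. P0: store L1 := 95  bus=[BusRdX]  L1: P0=M P1=I  mem[L1]=40
2. P0: store L6 := 17  bus=[BusRdX]  L6: P0=M P1=I  mem[L6]=90
3. P1: load  L0  bus=[BusRd]  L0: P0=I P1=E  mem[L0]=90
4. P0: load  L4  bus=[BusRd]  L4: P0=E P1=I  mem[L4]=40
5. P0: load  L1  bus=[-]  L1: P0=M P1=I  mem[L1]=40
6. P1: load  L2  bus=[BusRd]  L2: P0=I P1=E  mem[L2]=60
7. P0: load  L0  bus=[BusRd]  L0: P0=S P1=S  mem[L0]=90
8. P0: store L1 := 90  bus=[-]  L1: P0=M P1=I  mem[L1]=40
9. P1: store L3 := 33  bus=[BusRdX]  L3: P0=I P1=M  mem[L3]=0
10. P1: store L2 := 49  bus=[-]  L2: P0=I P1=M  mem[L2]=60
11. P0: load  L3  bus=[BusRd]  L3: P0=S P1=O  mem[L3]=0
12. P1: store L1 := 64  bus=[BusRdX,Flush]  L1: P0=I P1=M  mem[L1]=90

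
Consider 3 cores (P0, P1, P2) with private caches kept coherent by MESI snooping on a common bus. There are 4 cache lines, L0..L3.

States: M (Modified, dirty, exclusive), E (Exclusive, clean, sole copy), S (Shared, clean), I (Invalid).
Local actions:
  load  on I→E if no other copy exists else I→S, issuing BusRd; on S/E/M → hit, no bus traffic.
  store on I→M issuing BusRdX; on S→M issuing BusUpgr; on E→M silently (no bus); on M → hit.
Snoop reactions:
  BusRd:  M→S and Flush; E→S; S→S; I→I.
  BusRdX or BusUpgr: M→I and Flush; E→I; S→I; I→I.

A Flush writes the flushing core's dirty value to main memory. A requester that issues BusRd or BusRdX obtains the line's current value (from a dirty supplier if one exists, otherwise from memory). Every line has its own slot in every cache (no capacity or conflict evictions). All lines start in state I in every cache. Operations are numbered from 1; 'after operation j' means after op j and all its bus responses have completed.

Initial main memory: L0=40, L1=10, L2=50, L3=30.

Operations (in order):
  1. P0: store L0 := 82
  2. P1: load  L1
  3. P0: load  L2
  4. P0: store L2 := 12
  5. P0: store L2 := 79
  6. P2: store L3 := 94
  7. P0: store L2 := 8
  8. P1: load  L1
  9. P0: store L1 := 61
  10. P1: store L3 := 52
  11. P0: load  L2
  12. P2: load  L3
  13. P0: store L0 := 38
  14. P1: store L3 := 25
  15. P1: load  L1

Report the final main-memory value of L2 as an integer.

memory[L2] = 50

step 1: P0: store L0 := 82  ⟶  MII  (L0)  txn=BusRdX  M[L0]=40
step 2: P1: load  L1  ⟶  IEI  (L1)  txn=BusRd  M[L1]=10
step 3: P0: load  L2  ⟶  EII  (L2)  txn=BusRd  M[L2]=50
step 4: P0: store L2 := 12  ⟶  MII  (L2)  txn=∅  M[L2]=50
step 5: P0: store L2 := 79  ⟶  MII  (L2)  txn=∅  M[L2]=50
step 6: P2: store L3 := 94  ⟶  IIM  (L3)  txn=BusRdX  M[L3]=30
step 7: P0: store L2 := 8  ⟶  MII  (L2)  txn=∅  M[L2]=50
step 8: P1: load  L1  ⟶  IEI  (L1)  txn=∅  M[L1]=10
step 9: P0: store L1 := 61  ⟶  MII  (L1)  txn=BusRdX  M[L1]=10
step 10: P1: store L3 := 52  ⟶  IMI  (L3)  txn=BusRdX+Flush  M[L3]=94
step 11: P0: load  L2  ⟶  MII  (L2)  txn=∅  M[L2]=50
step 12: P2: load  L3  ⟶  ISS  (L3)  txn=BusRd+Flush  M[L3]=52
step 13: P0: store L0 := 38  ⟶  MII  (L0)  txn=∅  M[L0]=40
step 14: P1: store L3 := 25  ⟶  IMI  (L3)  txn=BusUpgr  M[L3]=52
step 15: P1: load  L1  ⟶  SSI  (L1)  txn=BusRd+Flush  M[L1]=61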